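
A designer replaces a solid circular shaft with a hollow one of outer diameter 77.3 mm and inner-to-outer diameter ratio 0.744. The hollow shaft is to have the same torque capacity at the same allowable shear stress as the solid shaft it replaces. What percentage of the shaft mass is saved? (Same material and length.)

43.0 %

Equal τ_max and T ⇒ the solid shaft needs d_s³ = d_o³(1−k⁴), so d_s = 77.3·(1−0.744⁴)^(1/3) = 68.43 mm.
Area ratio A_h/A_s = d_o²(1−k²)/d_s² = (1−k²)/(1−k⁴)^(2/3) = 0.5698.
Mass saving = 1 − 0.5698 = 43.0 %.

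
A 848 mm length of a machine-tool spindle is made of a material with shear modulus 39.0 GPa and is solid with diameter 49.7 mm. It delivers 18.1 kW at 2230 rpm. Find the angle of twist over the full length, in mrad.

2.81 mrad

ω = 2π·2230/60 = 233.5 rad/s, so T = P/ω = 18.1×10³ / 233.5 = 77.51 N·m.
J = πd⁴/32 = π(0.0497)⁴/32 = 5.990×10^-7 m⁴.
θ = T·L/(G·J) = 77.51 × 0.848 / (39.0×10⁹ × 5.990×10^-7) = 2.814×10^-3 rad.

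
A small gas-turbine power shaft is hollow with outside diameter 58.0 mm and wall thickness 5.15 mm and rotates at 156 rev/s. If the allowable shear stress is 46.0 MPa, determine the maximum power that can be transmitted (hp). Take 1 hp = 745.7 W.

J = π(d_o⁴ − d_i⁴)/32 = π(0.0580⁴ − 0.0477⁴)/32 = 6.027×10^-7 m⁴.
T_max = τ_allow·J/r = 4.60×10^7 × 6.027×10^-7 / 0.0290 = 956.1 N·m.
ω = 2π·156 = 980.2 rad/s, so P_max = T_max·ω = 9.371×10^5 W.

1260 hp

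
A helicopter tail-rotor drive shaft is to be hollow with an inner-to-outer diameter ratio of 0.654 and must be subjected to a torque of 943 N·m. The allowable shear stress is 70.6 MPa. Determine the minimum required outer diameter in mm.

43.7 mm

For a hollow shaft with d_i/d_o = 0.654: τ_max = 16T/(π d_o³ (1−k⁴)), so d_o = [16T/(π τ_allow (1−k⁴))]^(1/3) = [16·943.0/(π·7.06×10^7·0.8171)]^(1/3) = 0.04367 m.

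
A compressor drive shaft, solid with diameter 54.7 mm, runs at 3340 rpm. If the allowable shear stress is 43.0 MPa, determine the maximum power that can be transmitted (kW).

483 kW

J = πd⁴/32 = π(0.0547)⁴/32 = 8.789×10^-7 m⁴.
T_max = τ_allow·J/r = 4.30×10^7 × 8.789×10^-7 / 0.0274 = 1382 N·m.
ω = 2π·3340/60 = 349.8 rad/s, so P_max = T_max·ω = 4.833×10^5 W.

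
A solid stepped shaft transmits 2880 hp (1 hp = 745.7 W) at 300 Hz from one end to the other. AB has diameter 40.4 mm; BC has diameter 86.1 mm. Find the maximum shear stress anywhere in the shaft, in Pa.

8.80e7 Pa

ω = 2π·300 = 1885 rad/s, so T = P/ω = 2880×745.7 / 1885 = 1139 N·m.
Under the same torque, τ_max = 16T/(πd³) is largest where d is smallest — segment AB (d = 40.4 mm).
τ_max = 16·1139/(π·(0.0404)³) = 8.800×10^7 Pa.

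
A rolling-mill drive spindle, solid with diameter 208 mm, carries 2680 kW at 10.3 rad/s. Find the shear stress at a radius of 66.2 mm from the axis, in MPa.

ω = 10.3 rad/s, so T = P/ω = 2680×10³ / 10.30 = 260200 N·m.
J = πd⁴/32 = π(0.208)⁴/32 = 1.838×10^-4 m⁴.
Shear stress varies linearly with radius: τ = T·r/J = 260200 × 0.0662 / 1.838×10^-4 = 9.374×10^7 Pa.

93.7 MPa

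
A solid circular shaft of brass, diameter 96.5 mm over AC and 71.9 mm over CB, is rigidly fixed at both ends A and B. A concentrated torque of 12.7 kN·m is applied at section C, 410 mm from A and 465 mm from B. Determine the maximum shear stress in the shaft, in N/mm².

Compatibility: T_A·a/J_AC = T_B·b/J_CB with T_A + T_B = T₀.
J_AC = 8.51×10^-6 m⁴, J_CB = 2.62×10^-6 m⁴, so T_A = T₀·(J_AC/a)/((J_AC/a)+(J_CB/b)) = 9986 N·m, T_B = 2714 N·m.
τ in each portion: τ_AC = 5.66×10^7 Pa, τ_CB = 3.72×10^7 Pa; maximum is in AC.
τ_max = T_AC·r/J = 9986·0.0483/8.51×10^-6 = 5.660×10^7 Pa.

56.6 N/mm²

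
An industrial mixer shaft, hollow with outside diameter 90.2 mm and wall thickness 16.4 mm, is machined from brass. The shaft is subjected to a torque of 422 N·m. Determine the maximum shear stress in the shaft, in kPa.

J = π(d_o⁴ − d_i⁴)/32 = π(0.0902⁴ − 0.0574⁴)/32 = 5.433×10^-6 m⁴.
τ_max = T·r/J = 422.0 × 0.0451 / 5.433×10^-6 = 3.503×10^6 Pa.

3500 kPa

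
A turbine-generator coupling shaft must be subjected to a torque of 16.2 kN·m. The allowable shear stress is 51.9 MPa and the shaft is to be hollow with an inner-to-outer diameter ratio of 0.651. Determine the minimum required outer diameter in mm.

For a hollow shaft with d_i/d_o = 0.651: τ_max = 16T/(π d_o³ (1−k⁴)), so d_o = [16T/(π τ_allow (1−k⁴))]^(1/3) = [16·16200/(π·5.19×10^7·0.8204)]^(1/3) = 0.1247 m.

125 mm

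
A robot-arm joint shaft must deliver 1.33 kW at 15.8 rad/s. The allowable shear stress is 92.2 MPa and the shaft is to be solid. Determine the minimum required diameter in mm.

ω = 15.8 rad/s, so T = P/ω = 1.33×10³ / 15.80 = 84.18 N·m.
For a solid shaft τ_max = 16T/(πd³), so d = (16T/(π τ_allow))^(1/3) = (16·84.18/(π·9.22×10^7))^(1/3) = 0.01669 m.

16.7 mm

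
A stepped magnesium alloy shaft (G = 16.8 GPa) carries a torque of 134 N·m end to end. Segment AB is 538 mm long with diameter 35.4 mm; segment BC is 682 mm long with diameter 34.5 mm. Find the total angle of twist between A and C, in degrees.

3.84°

J_AB = π(0.0354)⁴/32 = 1.54×10^-7 m⁴; J_BC = π(0.0345)⁴/32 = 1.39×10^-7 m⁴.
θ = (T/G)·Σ L_i/J_i = (134.0/16.8×10⁹)·(0.538/1.54×10^-7 + 0.682/1.39×10^-7) = 0.06694 rad.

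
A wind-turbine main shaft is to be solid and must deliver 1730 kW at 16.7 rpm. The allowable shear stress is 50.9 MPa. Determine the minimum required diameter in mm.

ω = 2π·16.7/60 = 1.749 rad/s, so T = P/ω = 1730×10³ / 1.749 = 989200 N·m.
For a solid shaft τ_max = 16T/(πd³), so d = (16T/(π τ_allow))^(1/3) = (16·989200/(π·5.09×10^7))^(1/3) = 0.4626 m.

463 mm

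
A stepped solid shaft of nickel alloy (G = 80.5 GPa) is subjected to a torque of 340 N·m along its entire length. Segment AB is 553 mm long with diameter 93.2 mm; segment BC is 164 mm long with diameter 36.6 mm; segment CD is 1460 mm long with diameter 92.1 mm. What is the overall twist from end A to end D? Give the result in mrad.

5.12 mrad

J_AB = π(0.0932)⁴/32 = 7.41×10^-6 m⁴; J_BC = π(0.0366)⁴/32 = 1.76×10^-7 m⁴; J_CD = π(0.0921)⁴/32 = 7.06×10^-6 m⁴.
θ = (T/G)·Σ L_i/J_i = (340.0/80.5×10⁹)·(0.553/7.41×10^-6 + 0.164/1.76×10^-7 + 1.46/7.06×10^-6) = 5.120×10^-3 rad.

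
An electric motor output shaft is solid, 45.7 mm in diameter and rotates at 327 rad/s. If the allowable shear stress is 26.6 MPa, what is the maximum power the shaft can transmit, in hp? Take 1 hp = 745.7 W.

J = πd⁴/32 = π(0.0457)⁴/32 = 4.282×10^-7 m⁴.
T_max = τ_allow·J/r = 2.66×10^7 × 4.282×10^-7 / 0.0229 = 498.5 N·m.
ω = 327 rad/s, so P_max = T_max·ω = 1.630×10^5 W.

219 hp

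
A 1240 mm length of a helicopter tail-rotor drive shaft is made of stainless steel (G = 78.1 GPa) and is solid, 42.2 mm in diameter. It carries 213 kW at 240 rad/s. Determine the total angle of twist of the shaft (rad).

0.0453 rad

ω = 240 rad/s, so T = P/ω = 213×10³ / 240.0 = 887.5 N·m.
J = πd⁴/32 = π(0.0422)⁴/32 = 3.114×10^-7 m⁴.
θ = T·L/(G·J) = 887.5 × 1.24 / (78.1×10⁹ × 3.114×10^-7) = 0.04526 rad.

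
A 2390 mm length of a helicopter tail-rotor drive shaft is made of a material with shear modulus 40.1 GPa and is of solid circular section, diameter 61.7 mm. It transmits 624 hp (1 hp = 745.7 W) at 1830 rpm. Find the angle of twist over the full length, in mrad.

ω = 2π·1830/60 = 191.6 rad/s, so T = P/ω = 624×745.7 / 191.6 = 2428 N·m.
J = πd⁴/32 = π(0.0617)⁴/32 = 1.423×10^-6 m⁴.
θ = T·L/(G·J) = 2428 × 2.39 / (40.1×10⁹ × 1.423×10^-6) = 0.1017 rad.

102 mrad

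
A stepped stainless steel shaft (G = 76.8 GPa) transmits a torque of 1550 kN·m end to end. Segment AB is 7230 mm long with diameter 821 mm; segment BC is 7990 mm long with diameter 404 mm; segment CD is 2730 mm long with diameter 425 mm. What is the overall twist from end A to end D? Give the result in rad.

0.0821 rad

J_AB = π(0.821)⁴/32 = 0.0446 m⁴; J_BC = π(0.404)⁴/32 = 2.62×10^-3 m⁴; J_CD = π(0.425)⁴/32 = 3.20×10^-3 m⁴.
θ = (T/G)·Σ L_i/J_i = (1.550e6/76.8×10⁹)·(7.23/0.0446 + 7.99/2.62×10^-3 + 2.73/3.20×10^-3) = 0.08213 rad.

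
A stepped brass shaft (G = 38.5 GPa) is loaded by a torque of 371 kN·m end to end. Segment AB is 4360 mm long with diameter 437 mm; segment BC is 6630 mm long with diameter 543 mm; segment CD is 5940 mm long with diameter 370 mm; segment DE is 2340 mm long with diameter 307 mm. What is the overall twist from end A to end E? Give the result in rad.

J_AB = π(0.437)⁴/32 = 3.58×10^-3 m⁴; J_BC = π(0.543)⁴/32 = 8.53×10^-3 m⁴; J_CD = π(0.370)⁴/32 = 1.84×10^-3 m⁴; J_DE = π(0.307)⁴/32 = 8.72×10^-4 m⁴.
θ = (T/G)·Σ L_i/J_i = (371000/38.5×10⁹)·(4.36/3.58×10^-3 + 6.63/8.53×10^-3 + 5.94/1.84×10^-3 + 2.34/8.72×10^-4) = 0.07619 rad.

0.0762 rad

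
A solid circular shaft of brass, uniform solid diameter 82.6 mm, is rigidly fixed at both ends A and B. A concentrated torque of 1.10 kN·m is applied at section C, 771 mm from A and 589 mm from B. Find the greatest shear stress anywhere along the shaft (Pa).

5.64e6 Pa

With uniform GJ and both ends fixed, compatibility θ_AC = θ_CB gives T_A·a = T_B·b, together with T_A + T_B = T₀.
T_A = T₀·b/(a+b) = 1100·589/1360 = 476.4 N·m; T_B = 623.6 N·m.
τ in each portion: τ_AC = 4.31×10^6 Pa, τ_CB = 5.64×10^6 Pa; maximum is in CB.
τ_max = T_CB·r/J = 623.6·0.0413/4.57×10^-6 = 5.636×10^6 Pa.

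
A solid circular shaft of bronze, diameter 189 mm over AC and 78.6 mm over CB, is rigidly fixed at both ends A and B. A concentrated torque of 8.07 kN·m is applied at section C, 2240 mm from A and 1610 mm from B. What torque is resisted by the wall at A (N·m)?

7750 N·m

Compatibility: T_A·a/J_AC = T_B·b/J_CB with T_A + T_B = T₀.
J_AC = 1.25×10^-4 m⁴, J_CB = 3.75×10^-6 m⁴, so T_A = T₀·(J_AC/a)/((J_AC/a)+(J_CB/b)) = 7748 N·m, T_B = 322.4 N·m.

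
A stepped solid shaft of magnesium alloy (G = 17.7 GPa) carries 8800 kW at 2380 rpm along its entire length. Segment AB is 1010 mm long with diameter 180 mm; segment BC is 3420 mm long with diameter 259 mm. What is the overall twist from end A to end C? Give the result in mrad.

35.0 mrad

ω = 2π·2380/60 = 249.2 rad/s, so T = P/ω = 8800×10³ / 249.2 = 35310 N·m.
J_AB = π(0.180)⁴/32 = 1.03×10^-4 m⁴; J_BC = π(0.259)⁴/32 = 4.42×10^-4 m⁴.
θ = (T/G)·Σ L_i/J_i = (35310/17.7×10⁹)·(1.01/1.03×10^-4 + 3.42/4.42×10^-4) = 0.03499 rad.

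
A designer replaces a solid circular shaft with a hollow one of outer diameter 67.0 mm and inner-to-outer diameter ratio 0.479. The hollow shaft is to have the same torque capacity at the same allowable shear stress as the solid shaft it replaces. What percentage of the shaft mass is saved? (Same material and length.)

20.1 %

Equal τ_max and T ⇒ the solid shaft needs d_s³ = d_o³(1−k⁴), so d_s = 67.0·(1−0.479⁴)^(1/3) = 65.80 mm.
Area ratio A_h/A_s = d_o²(1−k²)/d_s² = (1−k²)/(1−k⁴)^(2/3) = 0.7988.
Mass saving = 1 − 0.7988 = 20.1 %.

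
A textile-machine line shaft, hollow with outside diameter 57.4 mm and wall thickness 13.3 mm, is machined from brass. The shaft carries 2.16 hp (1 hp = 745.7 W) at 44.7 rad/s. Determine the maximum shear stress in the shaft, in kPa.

ω = 44.7 rad/s, so T = P/ω = 2.16×745.7 / 44.70 = 36.03 N·m.
J = π(d_o⁴ − d_i⁴)/32 = π(0.0574⁴ − 0.0308⁴)/32 = 9.774×10^-7 m⁴.
τ_max = T·r/J = 36.03 × 0.0287 / 9.774×10^-7 = 1.058×10^6 Pa.

1060 kPa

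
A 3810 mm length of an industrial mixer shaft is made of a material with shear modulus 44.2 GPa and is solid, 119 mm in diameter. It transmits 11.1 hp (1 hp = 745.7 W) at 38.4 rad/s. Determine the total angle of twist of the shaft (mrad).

ω = 38.4 rad/s, so T = P/ω = 11.1×745.7 / 38.40 = 215.6 N·m.
J = πd⁴/32 = π(0.119)⁴/32 = 1.969×10^-5 m⁴.
θ = T·L/(G·J) = 215.6 × 3.81 / (44.2×10⁹ × 1.969×10^-5) = 9.438×10^-4 rad.

0.944 mrad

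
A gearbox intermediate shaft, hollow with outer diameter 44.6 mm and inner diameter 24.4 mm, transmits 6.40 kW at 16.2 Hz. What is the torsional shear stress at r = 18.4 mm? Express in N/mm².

ω = 2π·16.2 = 101.8 rad/s, so T = P/ω = 6.40×10³ / 101.8 = 62.88 N·m.
J = π(d_o⁴ − d_i⁴)/32 = π(0.0446⁴ − 0.0244⁴)/32 = 3.537×10^-7 m⁴.
Shear stress varies linearly with radius: τ = T·r/J = 62.88 × 0.0184 / 3.537×10^-7 = 3.271×10^6 Pa.

3.27 N/mm²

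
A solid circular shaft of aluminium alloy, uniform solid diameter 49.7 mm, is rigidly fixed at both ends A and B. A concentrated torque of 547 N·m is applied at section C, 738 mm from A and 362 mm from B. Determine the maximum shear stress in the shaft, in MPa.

With uniform GJ and both ends fixed, compatibility θ_AC = θ_CB gives T_A·a = T_B·b, together with T_A + T_B = T₀.
T_A = T₀·b/(a+b) = 547.0·362/1100 = 180.0 N·m; T_B = 367.0 N·m.
τ in each portion: τ_AC = 7.47×10^6 Pa, τ_CB = 1.52×10^7 Pa; maximum is in CB.
τ_max = T_CB·r/J = 367.0·0.0249/5.99×10^-7 = 1.522×10^7 Pa.

15.2 MPa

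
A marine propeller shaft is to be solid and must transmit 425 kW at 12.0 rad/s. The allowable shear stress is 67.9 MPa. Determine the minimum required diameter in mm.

138 mm

ω = 12.0 rad/s, so T = P/ω = 425×10³ / 12.00 = 35420 N·m.
For a solid shaft τ_max = 16T/(πd³), so d = (16T/(π τ_allow))^(1/3) = (16·35420/(π·6.79×10^7))^(1/3) = 0.1385 m.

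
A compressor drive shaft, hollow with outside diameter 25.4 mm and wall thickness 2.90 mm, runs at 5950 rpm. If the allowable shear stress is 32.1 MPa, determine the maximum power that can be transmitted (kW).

41.5 kW

J = π(d_o⁴ − d_i⁴)/32 = π(0.0254⁴ − 0.0196⁴)/32 = 2.637×10^-8 m⁴.
T_max = τ_allow·J/r = 3.21×10^7 × 2.637×10^-8 / 0.0127 = 66.66 N·m.
ω = 2π·5950/60 = 623.1 rad/s, so P_max = T_max·ω = 4.154×10^4 W.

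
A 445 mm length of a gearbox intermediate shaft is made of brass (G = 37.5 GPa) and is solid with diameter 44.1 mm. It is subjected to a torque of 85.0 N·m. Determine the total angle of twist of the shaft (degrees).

J = πd⁴/32 = π(0.0441)⁴/32 = 3.713×10^-7 m⁴.
θ = T·L/(G·J) = 85.00 × 0.445 / (37.5×10⁹ × 3.713×10^-7) = 2.716×10^-3 rad.

0.156°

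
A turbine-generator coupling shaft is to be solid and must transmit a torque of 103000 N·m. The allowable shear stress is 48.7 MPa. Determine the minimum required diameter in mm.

For a solid shaft τ_max = 16T/(πd³), so d = (16T/(π τ_allow))^(1/3) = (16·103000/(π·4.87×10^7))^(1/3) = 0.2208 m.

221 mm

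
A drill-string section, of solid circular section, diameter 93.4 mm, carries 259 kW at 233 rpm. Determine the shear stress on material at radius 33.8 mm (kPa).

ω = 2π·233/60 = 24.40 rad/s, so T = P/ω = 259×10³ / 24.40 = 10610 N·m.
J = πd⁴/32 = π(0.0934)⁴/32 = 7.471×10^-6 m⁴.
Shear stress varies linearly with radius: τ = T·r/J = 10610 × 0.0338 / 7.471×10^-6 = 4.802×10^7 Pa.

48000 kPa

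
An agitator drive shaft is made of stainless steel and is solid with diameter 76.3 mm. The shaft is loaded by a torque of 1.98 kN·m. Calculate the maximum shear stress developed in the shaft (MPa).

J = πd⁴/32 = π(0.0763)⁴/32 = 3.327×10^-6 m⁴.
τ_max = T·r/J = 1980 × 0.0381 / 3.327×10^-6 = 2.270×10^7 Pa.

22.7 MPa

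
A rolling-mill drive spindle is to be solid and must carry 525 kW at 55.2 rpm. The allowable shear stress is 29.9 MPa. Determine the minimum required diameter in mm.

ω = 2π·55.2/60 = 5.781 rad/s, so T = P/ω = 525×10³ / 5.781 = 90820 N·m.
For a solid shaft τ_max = 16T/(πd³), so d = (16T/(π τ_allow))^(1/3) = (16·90820/(π·2.99×10^7))^(1/3) = 0.2492 m.

249 mm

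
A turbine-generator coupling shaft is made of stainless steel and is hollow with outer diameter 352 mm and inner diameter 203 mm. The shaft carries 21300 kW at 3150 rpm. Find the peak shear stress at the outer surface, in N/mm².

ω = 2π·3150/60 = 329.9 rad/s, so T = P/ω = 21300×10³ / 329.9 = 64570 N·m.
J = π(d_o⁴ − d_i⁴)/32 = π(0.352⁴ − 0.203⁴)/32 = 1.340×10^-3 m⁴.
τ_max = T·r/J = 64570 × 0.176 / 1.340×10^-3 = 8.478×10^6 Pa.

8.48 N/mm²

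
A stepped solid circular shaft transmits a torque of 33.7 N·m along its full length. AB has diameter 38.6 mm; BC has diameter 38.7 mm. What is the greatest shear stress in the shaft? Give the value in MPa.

2.98 MPa

Under the same torque, τ_max = 16T/(πd³) is largest where d is smallest — segment AB (d = 38.6 mm).
τ_max = 16·33.70/(π·(0.0386)³) = 2.984×10^6 Pa.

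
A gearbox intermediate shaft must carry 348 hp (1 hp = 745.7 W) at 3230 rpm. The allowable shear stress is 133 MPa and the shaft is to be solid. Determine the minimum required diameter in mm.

30.9 mm

ω = 2π·3230/60 = 338.2 rad/s, so T = P/ω = 348×745.7 / 338.2 = 767.2 N·m.
For a solid shaft τ_max = 16T/(πd³), so d = (16T/(π τ_allow))^(1/3) = (16·767.2/(π·1.33×10^8))^(1/3) = 0.03086 m.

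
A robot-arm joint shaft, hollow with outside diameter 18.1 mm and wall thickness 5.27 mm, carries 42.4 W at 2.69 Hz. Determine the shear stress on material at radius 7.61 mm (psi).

ω = 2π·2.69 = 16.90 rad/s, so T = P/ω = 42.4 / 16.90 = 2.509 N·m.
J = π(d_o⁴ − d_i⁴)/32 = π(0.0181⁴ − 0.00756⁴)/32 = 1.022×10^-8 m⁴.
Shear stress varies linearly with radius: τ = T·r/J = 2.509 × 0.00761 / 1.022×10^-8 = 1.869×10^6 Pa.

271 psi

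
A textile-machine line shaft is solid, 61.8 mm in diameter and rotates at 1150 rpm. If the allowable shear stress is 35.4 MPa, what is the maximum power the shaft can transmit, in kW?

J = πd⁴/32 = π(0.0618)⁴/32 = 1.432×10^-6 m⁴.
T_max = τ_allow·J/r = 3.54×10^7 × 1.432×10^-6 / 0.0309 = 1641 N·m.
ω = 2π·1150/60 = 120.4 rad/s, so P_max = T_max·ω = 1.976×10^5 W.

198 kW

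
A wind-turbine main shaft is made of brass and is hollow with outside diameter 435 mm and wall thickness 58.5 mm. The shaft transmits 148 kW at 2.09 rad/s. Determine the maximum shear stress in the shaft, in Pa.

ω = 2.09 rad/s, so T = P/ω = 148×10³ / 2.090 = 70810 N·m.
J = π(d_o⁴ − d_i⁴)/32 = π(0.435⁴ − 0.318⁴)/32 = 2.511×10^-3 m⁴.
τ_max = T·r/J = 70810 × 0.217 / 2.511×10^-3 = 6.133×10^6 Pa.

6.13e6 Pa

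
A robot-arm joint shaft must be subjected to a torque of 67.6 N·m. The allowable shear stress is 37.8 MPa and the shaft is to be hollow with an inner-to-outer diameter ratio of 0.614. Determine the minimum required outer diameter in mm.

For a hollow shaft with d_i/d_o = 0.614: τ_max = 16T/(π d_o³ (1−k⁴)), so d_o = [16T/(π τ_allow (1−k⁴))]^(1/3) = [16·67.60/(π·3.78×10^7·0.8579)]^(1/3) = 0.02198 m.

22.0 mm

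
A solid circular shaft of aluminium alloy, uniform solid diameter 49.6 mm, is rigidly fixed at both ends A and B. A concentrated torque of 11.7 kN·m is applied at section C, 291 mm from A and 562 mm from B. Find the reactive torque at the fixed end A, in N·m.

With uniform GJ and both ends fixed, compatibility θ_AC = θ_CB gives T_A·a = T_B·b, together with T_A + T_B = T₀.
T_A = T₀·b/(a+b) = 11700·562/853.0 = 7709 N·m; T_B = 3991 N·m.

7710 N·m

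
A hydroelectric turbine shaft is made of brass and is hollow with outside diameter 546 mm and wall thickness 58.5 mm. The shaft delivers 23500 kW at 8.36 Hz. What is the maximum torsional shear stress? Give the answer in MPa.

ω = 2π·8.36 = 52.53 rad/s, so T = P/ω = 23500×10³ / 52.53 = 447400 N·m.
J = π(d_o⁴ − d_i⁴)/32 = π(0.546⁴ − 0.429⁴)/32 = 5.400×10^-3 m⁴.
τ_max = T·r/J = 447400 × 0.273 / 5.400×10^-3 = 2.262×10^7 Pa.

22.6 MPa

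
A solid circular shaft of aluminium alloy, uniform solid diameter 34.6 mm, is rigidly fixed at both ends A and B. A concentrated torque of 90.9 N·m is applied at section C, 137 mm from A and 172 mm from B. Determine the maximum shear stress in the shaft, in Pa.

With uniform GJ and both ends fixed, compatibility θ_AC = θ_CB gives T_A·a = T_B·b, together with T_A + T_B = T₀.
T_A = T₀·b/(a+b) = 90.90·172/309.0 = 50.60 N·m; T_B = 40.30 N·m.
τ in each portion: τ_AC = 6.22×10^6 Pa, τ_CB = 4.96×10^6 Pa; maximum is in AC.
τ_max = T_AC·r/J = 50.60·0.0173/1.41×10^-7 = 6.221×10^6 Pa.

6.22e6 Pa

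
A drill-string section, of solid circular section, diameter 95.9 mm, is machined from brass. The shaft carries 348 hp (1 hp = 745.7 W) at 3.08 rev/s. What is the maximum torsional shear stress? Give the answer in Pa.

ω = 2π·3.08 = 19.35 rad/s, so T = P/ω = 348×745.7 / 19.35 = 13410 N·m.
J = πd⁴/32 = π(0.0959)⁴/32 = 8.304×10^-6 m⁴.
τ_max = T·r/J = 13410 × 0.0479 / 8.304×10^-6 = 7.743×10^7 Pa.

7.74e7 Pa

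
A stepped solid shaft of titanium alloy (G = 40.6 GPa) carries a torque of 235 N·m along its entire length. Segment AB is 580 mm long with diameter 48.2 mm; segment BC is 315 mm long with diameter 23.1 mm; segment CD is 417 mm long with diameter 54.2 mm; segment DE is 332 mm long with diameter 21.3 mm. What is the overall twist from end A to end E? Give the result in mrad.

170 mrad

J_AB = π(0.0482)⁴/32 = 5.30×10^-7 m⁴; J_BC = π(0.0231)⁴/32 = 2.80×10^-8 m⁴; J_CD = π(0.0542)⁴/32 = 8.47×10^-7 m⁴; J_DE = π(0.0213)⁴/32 = 2.02×10^-8 m⁴.
θ = (T/G)·Σ L_i/J_i = (235.0/40.6×10⁹)·(0.580/5.30×10^-7 + 0.315/2.80×10^-8 + 0.417/8.47×10^-7 + 0.332/2.02×10^-8) = 0.1695 rad.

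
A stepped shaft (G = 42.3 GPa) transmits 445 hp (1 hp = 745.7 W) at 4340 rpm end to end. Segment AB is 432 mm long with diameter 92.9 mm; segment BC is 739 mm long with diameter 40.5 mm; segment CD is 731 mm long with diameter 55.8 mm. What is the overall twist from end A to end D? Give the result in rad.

0.0626 rad

ω = 2π·4340/60 = 454.5 rad/s, so T = P/ω = 445×745.7 / 454.5 = 730.1 N·m.
J_AB = π(0.0929)⁴/32 = 7.31×10^-6 m⁴; J_BC = π(0.0405)⁴/32 = 2.64×10^-7 m⁴; J_CD = π(0.0558)⁴/32 = 9.52×10^-7 m⁴.
θ = (T/G)·Σ L_i/J_i = (730.1/42.3×10⁹)·(0.432/7.31×10^-6 + 0.739/2.64×10^-7 + 0.731/9.52×10^-7) = 0.06257 rad.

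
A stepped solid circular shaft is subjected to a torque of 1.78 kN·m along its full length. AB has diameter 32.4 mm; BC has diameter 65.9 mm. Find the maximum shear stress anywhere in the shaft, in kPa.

267000 kPa

Under the same torque, τ_max = 16T/(πd³) is largest where d is smallest — segment AB (d = 32.4 mm).
τ_max = 16·1780/(π·(0.0324)³) = 2.665×10^8 Pa.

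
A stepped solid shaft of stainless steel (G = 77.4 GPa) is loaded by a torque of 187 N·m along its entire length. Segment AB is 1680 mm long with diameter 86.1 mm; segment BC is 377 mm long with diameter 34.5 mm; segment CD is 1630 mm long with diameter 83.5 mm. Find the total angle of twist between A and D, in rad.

J_AB = π(0.0861)⁴/32 = 5.40×10^-6 m⁴; J_BC = π(0.0345)⁴/32 = 1.39×10^-7 m⁴; J_CD = π(0.0835)⁴/32 = 4.77×10^-6 m⁴.
θ = (T/G)·Σ L_i/J_i = (187.0/77.4×10⁹)·(1.68/5.40×10^-6 + 0.377/1.39×10^-7 + 1.63/4.77×10^-6) = 8.126×10^-3 rad.

0.00813 rad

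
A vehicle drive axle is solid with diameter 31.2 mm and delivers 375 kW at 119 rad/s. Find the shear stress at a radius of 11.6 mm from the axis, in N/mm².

393 N/mm²

ω = 119 rad/s, so T = P/ω = 375×10³ / 119.0 = 3151 N·m.
J = πd⁴/32 = π(0.0312)⁴/32 = 9.303×10^-8 m⁴.
Shear stress varies linearly with radius: τ = T·r/J = 3151 × 0.0116 / 9.303×10^-8 = 3.929×10^8 Pa.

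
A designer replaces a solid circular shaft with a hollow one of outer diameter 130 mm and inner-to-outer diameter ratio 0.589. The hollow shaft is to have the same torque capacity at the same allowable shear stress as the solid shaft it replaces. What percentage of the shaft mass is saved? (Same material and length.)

28.9 %

Equal τ_max and T ⇒ the solid shaft needs d_s³ = d_o³(1−k⁴), so d_s = 130·(1−0.589⁴)^(1/3) = 124.6 mm.
Area ratio A_h/A_s = d_o²(1−k²)/d_s² = (1−k²)/(1−k⁴)^(2/3) = 0.7114.
Mass saving = 1 − 0.7114 = 28.9 %.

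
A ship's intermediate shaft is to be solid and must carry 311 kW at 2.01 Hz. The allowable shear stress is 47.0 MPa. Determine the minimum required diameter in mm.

139 mm

ω = 2π·2.01 = 12.63 rad/s, so T = P/ω = 311×10³ / 12.63 = 24630 N·m.
For a solid shaft τ_max = 16T/(πd³), so d = (16T/(π τ_allow))^(1/3) = (16·24630/(π·4.70×10^7))^(1/3) = 0.1387 m.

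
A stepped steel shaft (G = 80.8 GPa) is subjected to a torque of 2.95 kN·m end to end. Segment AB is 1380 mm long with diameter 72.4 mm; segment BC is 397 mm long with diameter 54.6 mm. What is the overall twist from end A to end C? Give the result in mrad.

J_AB = π(0.0724)⁴/32 = 2.70×10^-6 m⁴; J_BC = π(0.0546)⁴/32 = 8.73×10^-7 m⁴.
θ = (T/G)·Σ L_i/J_i = (2950/80.8×10⁹)·(1.38/2.70×10^-6 + 0.397/8.73×10^-7) = 0.03529 rad.

35.3 mrad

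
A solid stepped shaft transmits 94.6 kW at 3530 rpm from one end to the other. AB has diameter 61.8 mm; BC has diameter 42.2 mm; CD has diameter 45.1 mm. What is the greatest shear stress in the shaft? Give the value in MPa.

ω = 2π·3530/60 = 369.7 rad/s, so T = P/ω = 94.6×10³ / 369.7 = 255.9 N·m.
Under the same torque, τ_max = 16T/(πd³) is largest where d is smallest — segment BC (d = 42.2 mm).
τ_max = 16·255.9/(π·(0.0422)³) = 1.734×10^7 Pa.

17.3 MPa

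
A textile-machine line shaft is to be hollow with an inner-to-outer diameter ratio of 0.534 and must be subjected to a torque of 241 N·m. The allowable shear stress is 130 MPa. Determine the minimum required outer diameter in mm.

21.7 mm

For a hollow shaft with d_i/d_o = 0.534: τ_max = 16T/(π d_o³ (1−k⁴)), so d_o = [16T/(π τ_allow (1−k⁴))]^(1/3) = [16·241.0/(π·1.30×10^8·0.9187)]^(1/3) = 0.02174 m.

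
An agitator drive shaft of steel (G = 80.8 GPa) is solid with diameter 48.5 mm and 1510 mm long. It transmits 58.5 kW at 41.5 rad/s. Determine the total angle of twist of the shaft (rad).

0.0485 rad

ω = 41.5 rad/s, so T = P/ω = 58.5×10³ / 41.50 = 1410 N·m.
J = πd⁴/32 = π(0.0485)⁴/32 = 5.432×10^-7 m⁴.
θ = T·L/(G·J) = 1410 × 1.51 / (80.8×10⁹ × 5.432×10^-7) = 0.04850 rad.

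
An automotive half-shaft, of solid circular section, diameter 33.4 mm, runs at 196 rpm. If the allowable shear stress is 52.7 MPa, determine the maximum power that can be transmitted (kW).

J = πd⁴/32 = π(0.0334)⁴/32 = 1.222×10^-7 m⁴.
T_max = τ_allow·J/r = 5.27×10^7 × 1.222×10^-7 / 0.0167 = 385.5 N·m.
ω = 2π·196/60 = 20.53 rad/s, so P_max = T_max·ω = 7913 W.

7.91 kW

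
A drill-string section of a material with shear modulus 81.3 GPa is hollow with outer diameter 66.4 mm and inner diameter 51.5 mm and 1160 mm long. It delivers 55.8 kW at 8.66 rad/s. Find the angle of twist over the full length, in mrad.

ω = 8.66 rad/s, so T = P/ω = 55.8×10³ / 8.660 = 6443 N·m.
J = π(d_o⁴ − d_i⁴)/32 = π(0.0664⁴ − 0.0515⁴)/32 = 1.218×10^-6 m⁴.
θ = T·L/(G·J) = 6443 × 1.16 / (81.3×10⁹ × 1.218×10^-6) = 0.07549 rad.

75.5 mrad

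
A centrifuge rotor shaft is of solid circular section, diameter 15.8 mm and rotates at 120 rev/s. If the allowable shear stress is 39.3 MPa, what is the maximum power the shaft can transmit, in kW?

J = πd⁴/32 = π(0.0158)⁴/32 = 6.118×10^-9 m⁴.
T_max = τ_allow·J/r = 3.93×10^7 × 6.118×10^-9 / 0.00790 = 30.44 N·m.
ω = 2π·120 = 754.0 rad/s, so P_max = T_max·ω = 2.295×10^4 W.

22.9 kW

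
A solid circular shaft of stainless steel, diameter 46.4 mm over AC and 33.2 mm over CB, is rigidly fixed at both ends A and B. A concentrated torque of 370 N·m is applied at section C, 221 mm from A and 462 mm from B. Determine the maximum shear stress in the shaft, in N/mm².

16.8 N/mm²

Compatibility: T_A·a/J_AC = T_B·b/J_CB with T_A + T_B = T₀.
J_AC = 4.55×10^-7 m⁴, J_CB = 1.19×10^-7 m⁴, so T_A = T₀·(J_AC/a)/((J_AC/a)+(J_CB/b)) = 328.8 N·m, T_B = 41.22 N·m.
τ in each portion: τ_AC = 1.68×10^7 Pa, τ_CB = 5.74×10^6 Pa; maximum is in AC.
τ_max = T_AC·r/J = 328.8·0.0232/4.55×10^-7 = 1.676×10^7 Pa.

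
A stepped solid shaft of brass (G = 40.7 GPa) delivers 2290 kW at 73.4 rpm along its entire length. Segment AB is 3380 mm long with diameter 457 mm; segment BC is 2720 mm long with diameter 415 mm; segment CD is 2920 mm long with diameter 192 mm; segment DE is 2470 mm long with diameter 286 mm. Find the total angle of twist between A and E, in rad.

0.200 rad

ω = 2π·73.4/60 = 7.686 rad/s, so T = P/ω = 2290×10³ / 7.686 = 297900 N·m.
J_AB = π(0.457)⁴/32 = 4.28×10^-3 m⁴; J_BC = π(0.415)⁴/32 = 2.91×10^-3 m⁴; J_CD = π(0.192)⁴/32 = 1.33×10^-4 m⁴; J_DE = π(0.286)⁴/32 = 6.57×10^-4 m⁴.
θ = (T/G)·Σ L_i/J_i = (297900/40.7×10⁹)·(3.38/4.28×10^-3 + 2.72/2.91×10^-3 + 2.92/1.33×10^-4 + 2.47/6.57×10^-4) = 0.2004 rad.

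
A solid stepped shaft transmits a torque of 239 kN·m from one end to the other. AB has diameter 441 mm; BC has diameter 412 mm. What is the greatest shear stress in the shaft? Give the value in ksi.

Under the same torque, τ_max = 16T/(πd³) is largest where d is smallest — segment BC (d = 412 mm).
τ_max = 16·239000/(π·(0.412)³) = 1.741×10^7 Pa.

2.52 ksi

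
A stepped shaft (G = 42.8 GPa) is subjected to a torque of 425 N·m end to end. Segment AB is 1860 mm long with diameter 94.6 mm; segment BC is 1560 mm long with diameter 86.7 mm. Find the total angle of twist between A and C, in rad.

0.00514 rad

J_AB = π(0.0946)⁴/32 = 7.86×10^-6 m⁴; J_BC = π(0.0867)⁴/32 = 5.55×10^-6 m⁴.
θ = (T/G)·Σ L_i/J_i = (425.0/42.8×10⁹)·(1.86/7.86×10^-6 + 1.56/5.55×10^-6) = 5.142×10^-3 rad.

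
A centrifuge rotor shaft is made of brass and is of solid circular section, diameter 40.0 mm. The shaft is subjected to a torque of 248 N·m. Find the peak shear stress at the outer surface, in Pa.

J = πd⁴/32 = π(0.0400)⁴/32 = 2.513×10^-7 m⁴.
τ_max = T·r/J = 248.0 × 0.0200 / 2.513×10^-7 = 1.974×10^7 Pa.

1.97e7 Pa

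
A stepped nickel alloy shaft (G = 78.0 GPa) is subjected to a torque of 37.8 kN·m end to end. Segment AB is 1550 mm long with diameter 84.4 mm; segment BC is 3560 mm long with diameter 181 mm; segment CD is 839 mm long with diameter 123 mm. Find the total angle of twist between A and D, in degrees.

J_AB = π(0.0844)⁴/32 = 4.98×10^-6 m⁴; J_BC = π(0.181)⁴/32 = 1.05×10^-4 m⁴; J_CD = π(0.123)⁴/32 = 2.25×10^-5 m⁴.
θ = (T/G)·Σ L_i/J_i = (37800/78.0×10⁹)·(1.55/4.98×10^-6 + 3.56/1.05×10^-4 + 0.839/2.25×10^-5) = 0.1853 rad.

10.6°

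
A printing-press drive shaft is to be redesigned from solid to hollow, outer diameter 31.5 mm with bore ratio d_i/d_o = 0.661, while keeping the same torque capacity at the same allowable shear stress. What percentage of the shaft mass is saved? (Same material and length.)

Equal τ_max and T ⇒ the solid shaft needs d_s³ = d_o³(1−k⁴), so d_s = 31.5·(1−0.661⁴)^(1/3) = 29.35 mm.
Area ratio A_h/A_s = d_o²(1−k²)/d_s² = (1−k²)/(1−k⁴)^(2/3) = 0.6485.
Mass saving = 1 − 0.6485 = 35.2 %.

35.2 %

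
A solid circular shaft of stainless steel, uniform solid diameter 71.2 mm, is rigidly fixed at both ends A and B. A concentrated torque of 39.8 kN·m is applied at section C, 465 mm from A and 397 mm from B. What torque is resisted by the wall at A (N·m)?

18300 N·m

With uniform GJ and both ends fixed, compatibility θ_AC = θ_CB gives T_A·a = T_B·b, together with T_A + T_B = T₀.
T_A = T₀·b/(a+b) = 39800·397/862.0 = 18330 N·m; T_B = 21470 N·m.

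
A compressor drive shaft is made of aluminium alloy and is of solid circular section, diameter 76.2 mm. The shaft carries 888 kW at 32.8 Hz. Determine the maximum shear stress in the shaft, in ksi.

7.19 ksi

ω = 2π·32.8 = 206.1 rad/s, so T = P/ω = 888×10³ / 206.1 = 4309 N·m.
J = πd⁴/32 = π(0.0762)⁴/32 = 3.310×10^-6 m⁴.
τ_max = T·r/J = 4309 × 0.0381 / 3.310×10^-6 = 4.960×10^7 Pa.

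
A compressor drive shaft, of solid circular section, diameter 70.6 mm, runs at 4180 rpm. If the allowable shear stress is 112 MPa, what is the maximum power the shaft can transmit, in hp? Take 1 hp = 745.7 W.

4540 hp

J = πd⁴/32 = π(0.0706)⁴/32 = 2.439×10^-6 m⁴.
T_max = τ_allow·J/r = 1.12×10^8 × 2.439×10^-6 / 0.0353 = 7739 N·m.
ω = 2π·4180/60 = 437.7 rad/s, so P_max = T_max·ω = 3.387×10^6 W.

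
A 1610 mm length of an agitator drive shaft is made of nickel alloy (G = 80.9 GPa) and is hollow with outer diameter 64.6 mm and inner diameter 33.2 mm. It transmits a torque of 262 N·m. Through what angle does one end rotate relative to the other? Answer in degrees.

0.188°

J = π(d_o⁴ − d_i⁴)/32 = π(0.0646⁴ − 0.0332⁴)/32 = 1.590×10^-6 m⁴.
θ = T·L/(G·J) = 262.0 × 1.61 / (80.9×10⁹ × 1.590×10^-6) = 3.278×10^-3 rad.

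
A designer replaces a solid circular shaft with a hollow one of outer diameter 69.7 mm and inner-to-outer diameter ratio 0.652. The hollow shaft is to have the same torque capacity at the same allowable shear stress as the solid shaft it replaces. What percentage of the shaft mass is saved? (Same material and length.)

34.3 %

Equal τ_max and T ⇒ the solid shaft needs d_s³ = d_o³(1−k⁴), so d_s = 69.7·(1−0.652⁴)^(1/3) = 65.22 mm.
Area ratio A_h/A_s = d_o²(1−k²)/d_s² = (1−k²)/(1−k⁴)^(2/3) = 0.6566.
Mass saving = 1 − 0.6566 = 34.3 %.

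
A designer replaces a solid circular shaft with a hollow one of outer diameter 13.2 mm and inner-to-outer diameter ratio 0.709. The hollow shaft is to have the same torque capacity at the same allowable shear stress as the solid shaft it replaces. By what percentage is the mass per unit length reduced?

39.6 %

Equal τ_max and T ⇒ the solid shaft needs d_s³ = d_o³(1−k⁴), so d_s = 13.2·(1−0.709⁴)^(1/3) = 11.98 mm.
Area ratio A_h/A_s = d_o²(1−k²)/d_s² = (1−k²)/(1−k⁴)^(2/3) = 0.6039.
Mass saving = 1 − 0.6039 = 39.6 %.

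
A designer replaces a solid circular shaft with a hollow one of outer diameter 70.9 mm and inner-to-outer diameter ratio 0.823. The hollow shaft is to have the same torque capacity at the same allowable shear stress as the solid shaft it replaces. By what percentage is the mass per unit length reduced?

51.4 %

Equal τ_max and T ⇒ the solid shaft needs d_s³ = d_o³(1−k⁴), so d_s = 70.9·(1−0.823⁴)^(1/3) = 57.78 mm.
Area ratio A_h/A_s = d_o²(1−k²)/d_s² = (1−k²)/(1−k⁴)^(2/3) = 0.4859.
Mass saving = 1 − 0.4859 = 51.4 %.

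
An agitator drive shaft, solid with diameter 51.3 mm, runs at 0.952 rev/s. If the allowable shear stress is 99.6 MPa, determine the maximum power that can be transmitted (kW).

15.8 kW

J = πd⁴/32 = π(0.0513)⁴/32 = 6.799×10^-7 m⁴.
T_max = τ_allow·J/r = 9.96×10^7 × 6.799×10^-7 / 0.0256 = 2640 N·m.
ω = 2π·0.952 = 5.982 rad/s, so P_max = T_max·ω = 1.579×10^4 W.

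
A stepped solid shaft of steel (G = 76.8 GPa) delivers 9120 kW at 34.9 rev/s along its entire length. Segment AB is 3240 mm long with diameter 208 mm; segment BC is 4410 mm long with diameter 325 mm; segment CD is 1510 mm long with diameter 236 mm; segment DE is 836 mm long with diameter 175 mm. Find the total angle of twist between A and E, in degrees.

ω = 2π·34.9 = 219.3 rad/s, so T = P/ω = 9120×10³ / 219.3 = 41590 N·m.
J_AB = π(0.208)⁴/32 = 1.84×10^-4 m⁴; J_BC = π(0.325)⁴/32 = 1.10×10^-3 m⁴; J_CD = π(0.236)⁴/32 = 3.05×10^-4 m⁴; J_DE = π(0.175)⁴/32 = 9.21×10^-5 m⁴.
θ = (T/G)·Σ L_i/J_i = (41590/76.8×10⁹)·(3.24/1.84×10^-4 + 4.41/1.10×10^-3 + 1.51/3.05×10^-4 + 0.836/9.21×10^-5) = 0.01933 rad.

1.11°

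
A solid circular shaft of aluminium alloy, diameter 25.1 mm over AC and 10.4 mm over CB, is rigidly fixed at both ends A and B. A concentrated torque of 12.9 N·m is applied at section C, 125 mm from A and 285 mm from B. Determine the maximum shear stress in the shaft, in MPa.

Compatibility: T_A·a/J_AC = T_B·b/J_CB with T_A + T_B = T₀.
J_AC = 3.90×10^-8 m⁴, J_CB = 1.15×10^-9 m⁴, so T_A = T₀·(J_AC/a)/((J_AC/a)+(J_CB/b)) = 12.74 N·m, T_B = 0.1646 N·m.
τ in each portion: τ_AC = 4.10×10^6 Pa, τ_CB = 7.45×10^5 Pa; maximum is in AC.
τ_max = T_AC·r/J = 12.74·0.0126/3.90×10^-8 = 4.102×10^6 Pa.

4.10 MPa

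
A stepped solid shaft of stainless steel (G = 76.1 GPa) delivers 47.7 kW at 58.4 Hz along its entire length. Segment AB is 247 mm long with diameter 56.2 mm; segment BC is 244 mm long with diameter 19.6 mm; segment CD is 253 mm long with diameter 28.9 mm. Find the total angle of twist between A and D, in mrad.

35.5 mrad

ω = 2π·58.4 = 366.9 rad/s, so T = P/ω = 47.7×10³ / 366.9 = 130.0 N·m.
J_AB = π(0.0562)⁴/32 = 9.79×10^-7 m⁴; J_BC = π(0.0196)⁴/32 = 1.45×10^-8 m⁴; J_CD = π(0.0289)⁴/32 = 6.85×10^-8 m⁴.
θ = (T/G)·Σ L_i/J_i = (130.0/76.1×10⁹)·(0.247/9.79×10^-7 + 0.244/1.45×10^-8 + 0.253/6.85×10^-8) = 0.03551 rad.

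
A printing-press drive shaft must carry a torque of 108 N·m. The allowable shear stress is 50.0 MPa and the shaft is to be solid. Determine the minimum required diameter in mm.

22.2 mm

For a solid shaft τ_max = 16T/(πd³), so d = (16T/(π τ_allow))^(1/3) = (16·108.0/(π·5.00×10^7))^(1/3) = 0.02224 m.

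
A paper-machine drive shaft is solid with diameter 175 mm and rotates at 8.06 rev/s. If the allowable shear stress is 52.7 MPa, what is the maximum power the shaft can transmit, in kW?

J = πd⁴/32 = π(0.175)⁴/32 = 9.208×10^-5 m⁴.
T_max = τ_allow·J/r = 5.27×10^7 × 9.208×10^-5 / 0.0875 = 55460 N·m.
ω = 2π·8.06 = 50.64 rad/s, so P_max = T_max·ω = 2.808×10^6 W.

2810 kW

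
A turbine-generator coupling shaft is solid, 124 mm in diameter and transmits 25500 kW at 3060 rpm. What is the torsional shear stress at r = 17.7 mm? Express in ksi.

ω = 2π·3060/60 = 320.4 rad/s, so T = P/ω = 25500×10³ / 320.4 = 79580 N·m.
J = πd⁴/32 = π(0.124)⁴/32 = 2.321×10^-5 m⁴.
Shear stress varies linearly with radius: τ = T·r/J = 79580 × 0.0177 / 2.321×10^-5 = 6.068×10^7 Pa.

8.80 ksi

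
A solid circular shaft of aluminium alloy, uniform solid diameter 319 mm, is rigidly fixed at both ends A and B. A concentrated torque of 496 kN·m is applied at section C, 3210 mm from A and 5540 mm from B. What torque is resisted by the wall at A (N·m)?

314000 N·m

With uniform GJ and both ends fixed, compatibility θ_AC = θ_CB gives T_A·a = T_B·b, together with T_A + T_B = T₀.
T_A = T₀·b/(a+b) = 496000·5540/8750 = 314000 N·m; T_B = 182000 N·m.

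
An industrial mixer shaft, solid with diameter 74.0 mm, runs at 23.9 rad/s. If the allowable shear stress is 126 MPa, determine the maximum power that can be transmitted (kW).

240 kW

J = πd⁴/32 = π(0.0740)⁴/32 = 2.944×10^-6 m⁴.
T_max = τ_allow·J/r = 1.26×10^8 × 2.944×10^-6 / 0.0370 = 10030 N·m.
ω = 23.9 rad/s, so P_max = T_max·ω = 2.396×10^5 W.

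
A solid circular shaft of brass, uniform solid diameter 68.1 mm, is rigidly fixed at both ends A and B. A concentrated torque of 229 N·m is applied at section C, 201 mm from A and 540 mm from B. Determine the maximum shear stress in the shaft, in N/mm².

2.69 N/mm²

With uniform GJ and both ends fixed, compatibility θ_AC = θ_CB gives T_A·a = T_B·b, together with T_A + T_B = T₀.
T_A = T₀·b/(a+b) = 229.0·540/741.0 = 166.9 N·m; T_B = 62.12 N·m.
τ in each portion: τ_AC = 2.69×10^6 Pa, τ_CB = 1.00×10^6 Pa; maximum is in AC.
τ_max = T_AC·r/J = 166.9·0.0340/2.11×10^-6 = 2.691×10^6 Pa.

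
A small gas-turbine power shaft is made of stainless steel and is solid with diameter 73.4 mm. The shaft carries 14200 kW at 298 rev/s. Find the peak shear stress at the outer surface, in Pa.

9.77e7 Pa

ω = 2π·298 = 1872 rad/s, so T = P/ω = 14200×10³ / 1872 = 7584 N·m.
J = πd⁴/32 = π(0.0734)⁴/32 = 2.850×10^-6 m⁴.
τ_max = T·r/J = 7584 × 0.0367 / 2.850×10^-6 = 9.767×10^7 Pa.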